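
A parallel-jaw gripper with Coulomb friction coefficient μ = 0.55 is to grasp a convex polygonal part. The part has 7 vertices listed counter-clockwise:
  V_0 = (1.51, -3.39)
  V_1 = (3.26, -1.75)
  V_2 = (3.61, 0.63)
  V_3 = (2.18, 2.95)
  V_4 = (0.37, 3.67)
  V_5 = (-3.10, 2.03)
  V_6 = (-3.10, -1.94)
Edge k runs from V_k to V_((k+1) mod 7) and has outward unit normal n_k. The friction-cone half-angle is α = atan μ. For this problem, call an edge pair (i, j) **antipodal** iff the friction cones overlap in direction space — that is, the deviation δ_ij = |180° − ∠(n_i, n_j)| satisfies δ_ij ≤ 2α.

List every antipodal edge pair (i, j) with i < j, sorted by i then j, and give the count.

α = atan 0.55 = 28.81°;  2α = 57.62°
n_0 = (+0.6838, -0.7297)
n_1 = (+0.9894, -0.1455)
n_2 = (+0.8513, +0.5247)
n_3 = (+0.3696, +0.9292)
n_4 = (-0.4273, +0.9041)
n_5 = (-1.0000, -0.0000)
n_6 = (-0.3000, -0.9539)
  (0,1): δ = 141.51°  ·
  (0,2): δ = 101.49°  ·
  (0,3): δ = 64.83°  ·
  (0,4): δ = 17.85°  ✓
  (0,5): δ = 46.86°  ✓
  (0,6): δ = 119.40°  ·
  (1,2): δ = 139.99°  ·
  (1,3): δ = 103.33°  ·
  (1,4): δ = 56.34°  ✓
  (1,5): δ = 8.37°  ✓
  (1,6): δ = 80.91°  ·
  (2,3): δ = 143.34°  ·
  (2,4): δ = 96.35°  ·
  (2,5): δ = 31.65°  ✓
  (2,6): δ = 40.89°  ✓
  (3,4): δ = 133.01°  ·
  (3,5): δ = 68.31°  ·
  (3,6): δ = 4.23°  ✓
  (4,5): δ = 115.30°  ·
  (4,6): δ = 42.76°  ✓
  (5,6): δ = 107.46°  ·
antipodal pairs: 8

count = 8; pairs: (0,4), (0,5), (1,4), (1,5), (2,5), (2,6), (3,6), (4,6)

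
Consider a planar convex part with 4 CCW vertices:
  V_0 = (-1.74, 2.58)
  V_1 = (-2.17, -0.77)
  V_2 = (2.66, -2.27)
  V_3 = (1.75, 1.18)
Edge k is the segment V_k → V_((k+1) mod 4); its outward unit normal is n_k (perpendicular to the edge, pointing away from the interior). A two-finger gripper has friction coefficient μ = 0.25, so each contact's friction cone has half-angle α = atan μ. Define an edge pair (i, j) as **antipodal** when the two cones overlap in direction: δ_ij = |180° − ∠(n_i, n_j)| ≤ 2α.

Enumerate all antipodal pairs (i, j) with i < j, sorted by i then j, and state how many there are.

α = atan 0.25 = 14.04°;  2α = 28.07°
n_0 = (-0.9919, +0.1273)
n_1 = (-0.2966, -0.9550)
n_2 = (+0.9669, +0.2550)
n_3 = (+0.3723, +0.9281)
  (0,1): δ = 99.94°  ·
  (0,2): δ = 22.09°  ✓
  (0,3): δ = 75.46°  ·
  (1,2): δ = 57.97°  ·
  (1,3): δ = 4.61°  ✓
  (2,3): δ = 126.63°  ·
antipodal pairs: 2

count = 2; pairs: (0,2), (1,3)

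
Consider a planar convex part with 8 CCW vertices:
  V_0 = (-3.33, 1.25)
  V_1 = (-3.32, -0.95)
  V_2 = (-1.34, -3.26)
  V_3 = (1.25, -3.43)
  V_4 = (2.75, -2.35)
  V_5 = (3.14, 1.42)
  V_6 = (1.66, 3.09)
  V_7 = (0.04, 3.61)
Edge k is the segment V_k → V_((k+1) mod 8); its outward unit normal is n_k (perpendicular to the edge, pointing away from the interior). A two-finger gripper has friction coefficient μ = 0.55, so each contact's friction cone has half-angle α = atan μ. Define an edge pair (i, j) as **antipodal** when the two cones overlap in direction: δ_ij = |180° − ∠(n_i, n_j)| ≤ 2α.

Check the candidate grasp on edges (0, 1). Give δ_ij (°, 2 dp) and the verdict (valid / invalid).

δ = 139.66°, invalid

α = atan 0.55 = 28.81°;  2α = 57.62°
edge 0: e_0 = (+0.01, -2.20);  n_0 = (-1.0000, -0.0045)
edge 1: e_1 = (+1.98, -2.31);  n_1 = (-0.7593, -0.6508)
∠(n_0, n_1) = 40.34°
δ = |180° − 40.34°| = 139.66°
139.66° > 2α = 57.62°  →  invalid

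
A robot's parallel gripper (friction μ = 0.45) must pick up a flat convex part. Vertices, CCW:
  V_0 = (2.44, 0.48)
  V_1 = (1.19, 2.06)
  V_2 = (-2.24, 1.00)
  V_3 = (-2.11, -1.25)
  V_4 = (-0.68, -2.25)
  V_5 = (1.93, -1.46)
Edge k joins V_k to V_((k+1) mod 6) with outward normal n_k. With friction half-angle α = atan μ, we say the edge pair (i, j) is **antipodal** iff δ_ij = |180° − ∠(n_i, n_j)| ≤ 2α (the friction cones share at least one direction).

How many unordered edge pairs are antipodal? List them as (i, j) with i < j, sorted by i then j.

α = atan 0.45 = 24.23°;  2α = 48.46°
n_0 = (+0.7842, +0.6204)
n_1 = (-0.2953, +0.9554)
n_2 = (-0.9983, -0.0577)
n_3 = (-0.5731, -0.8195)
n_4 = (+0.2897, -0.9571)
n_5 = (+0.9671, -0.2542)
  (0,1): δ = 111.18°  ·
  (0,2): δ = 35.04°  ✓
  (0,3): δ = 16.69°  ✓
  (0,4): δ = 68.49°  ·
  (0,5): δ = 126.92°  ·
  (1,2): δ = 103.87°  ·
  (1,3): δ = 52.14°  ·
  (1,4): δ = 0.33°  ✓
  (1,5): δ = 58.10°  ·
  (2,3): δ = 128.27°  ·
  (2,4): δ = 76.47°  ·
  (2,5): δ = 18.04°  ✓
  (3,4): δ = 128.19°  ·
  (3,5): δ = 69.76°  ·
  (4,5): δ = 121.57°  ·
antipodal pairs: 4

count = 4; pairs: (0,2), (0,3), (1,4), (2,5)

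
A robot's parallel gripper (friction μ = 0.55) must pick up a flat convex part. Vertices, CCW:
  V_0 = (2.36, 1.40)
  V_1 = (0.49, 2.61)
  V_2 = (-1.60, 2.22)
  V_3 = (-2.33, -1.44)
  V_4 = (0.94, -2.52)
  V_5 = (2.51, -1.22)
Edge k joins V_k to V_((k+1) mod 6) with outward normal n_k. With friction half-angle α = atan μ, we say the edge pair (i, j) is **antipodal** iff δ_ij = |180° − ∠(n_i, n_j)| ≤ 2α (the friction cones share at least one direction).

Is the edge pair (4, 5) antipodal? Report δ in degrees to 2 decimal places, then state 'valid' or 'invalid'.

δ = 126.35°, invalid

α = atan 0.55 = 28.81°;  2α = 57.62°
edge 4: e_4 = (+1.57, +1.30);  n_4 = (+0.6378, -0.7702)
edge 5: e_5 = (-0.15, +2.62);  n_5 = (+0.9984, +0.0572)
∠(n_4, n_5) = 53.65°
δ = |180° − 53.65°| = 126.35°
126.35° > 2α = 57.62°  →  invalid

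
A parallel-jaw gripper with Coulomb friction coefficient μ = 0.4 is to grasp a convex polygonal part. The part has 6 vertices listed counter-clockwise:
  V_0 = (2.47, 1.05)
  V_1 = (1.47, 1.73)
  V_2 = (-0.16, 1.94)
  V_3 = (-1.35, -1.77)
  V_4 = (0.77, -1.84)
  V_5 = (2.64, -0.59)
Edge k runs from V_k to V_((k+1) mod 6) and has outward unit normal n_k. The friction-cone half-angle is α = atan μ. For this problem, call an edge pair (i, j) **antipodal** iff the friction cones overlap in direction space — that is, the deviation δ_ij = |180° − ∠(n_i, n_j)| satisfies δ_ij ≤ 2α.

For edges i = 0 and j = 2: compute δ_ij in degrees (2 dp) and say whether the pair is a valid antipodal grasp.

δ = 73.57°, invalid

α = atan 0.4 = 21.80°;  2α = 43.60°
edge 0: e_0 = (-1.00, +0.68);  n_0 = (+0.5623, +0.8269)
edge 2: e_2 = (-1.19, -3.71);  n_2 = (-0.9522, +0.3054)
∠(n_0, n_2) = 106.43°
δ = |180° − 106.43°| = 73.57°
73.57° > 2α = 43.60°  →  invalid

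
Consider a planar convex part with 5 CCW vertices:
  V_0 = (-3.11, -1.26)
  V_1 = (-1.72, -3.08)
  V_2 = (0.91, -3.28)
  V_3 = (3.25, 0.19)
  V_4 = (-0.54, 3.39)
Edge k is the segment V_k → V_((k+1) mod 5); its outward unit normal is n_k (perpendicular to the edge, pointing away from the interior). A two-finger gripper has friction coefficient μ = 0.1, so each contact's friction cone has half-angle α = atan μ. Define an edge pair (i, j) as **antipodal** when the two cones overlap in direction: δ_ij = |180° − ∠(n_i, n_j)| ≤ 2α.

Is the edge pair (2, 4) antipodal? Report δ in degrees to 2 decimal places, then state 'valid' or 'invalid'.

α = atan 0.1 = 5.71°;  2α = 11.42°
edge 2: e_2 = (+2.34, +3.47);  n_2 = (+0.8291, -0.5591)
edge 4: e_4 = (-2.57, -4.65);  n_4 = (-0.8752, +0.4837)
∠(n_2, n_4) = 174.94°
δ = |180° − 174.94°| = 5.06°
5.06° ≤ 2α = 11.42°  →  valid

δ = 5.06°, valid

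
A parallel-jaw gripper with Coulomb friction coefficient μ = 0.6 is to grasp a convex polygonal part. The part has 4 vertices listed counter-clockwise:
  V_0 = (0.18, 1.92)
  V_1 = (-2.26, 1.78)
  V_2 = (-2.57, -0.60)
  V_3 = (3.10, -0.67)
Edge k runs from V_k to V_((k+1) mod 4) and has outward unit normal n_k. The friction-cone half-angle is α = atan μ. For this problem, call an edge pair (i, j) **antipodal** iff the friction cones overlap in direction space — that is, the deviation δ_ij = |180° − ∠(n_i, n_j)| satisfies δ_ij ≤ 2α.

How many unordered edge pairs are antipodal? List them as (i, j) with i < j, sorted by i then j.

count = 3; pairs: (0,2), (1,3), (2,3)

α = atan 0.6 = 30.96°;  2α = 61.93°
n_0 = (-0.0573, +0.9984)
n_1 = (-0.9916, +0.1292)
n_2 = (-0.0123, -0.9999)
n_3 = (+0.6636, +0.7481)
  (0,1): δ = 100.70°  ·
  (0,2): δ = 3.99°  ✓
  (0,3): δ = 135.14°  ·
  (1,2): δ = 83.29°  ·
  (1,3): δ = 55.85°  ✓
  (2,3): δ = 40.87°  ✓
antipodal pairs: 3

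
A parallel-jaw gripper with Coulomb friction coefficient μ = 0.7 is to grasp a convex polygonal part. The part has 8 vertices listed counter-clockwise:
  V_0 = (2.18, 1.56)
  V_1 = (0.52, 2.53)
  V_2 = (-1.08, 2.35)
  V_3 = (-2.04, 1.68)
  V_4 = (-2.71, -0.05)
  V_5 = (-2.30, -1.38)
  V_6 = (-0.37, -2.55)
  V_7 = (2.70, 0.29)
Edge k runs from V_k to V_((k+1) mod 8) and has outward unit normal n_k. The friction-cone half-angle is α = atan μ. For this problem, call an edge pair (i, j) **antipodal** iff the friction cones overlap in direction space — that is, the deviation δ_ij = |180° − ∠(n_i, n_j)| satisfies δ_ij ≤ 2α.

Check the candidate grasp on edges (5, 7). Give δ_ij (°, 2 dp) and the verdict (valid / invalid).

α = atan 0.7 = 34.99°;  2α = 69.98°
edge 5: e_5 = (+1.93, -1.17);  n_5 = (-0.5184, -0.8551)
edge 7: e_7 = (-0.52, +1.27);  n_7 = (+0.9254, +0.3789)
∠(n_5, n_7) = 143.49°
δ = |180° − 143.49°| = 36.51°
36.51° ≤ 2α = 69.98°  →  valid

δ = 36.51°, valid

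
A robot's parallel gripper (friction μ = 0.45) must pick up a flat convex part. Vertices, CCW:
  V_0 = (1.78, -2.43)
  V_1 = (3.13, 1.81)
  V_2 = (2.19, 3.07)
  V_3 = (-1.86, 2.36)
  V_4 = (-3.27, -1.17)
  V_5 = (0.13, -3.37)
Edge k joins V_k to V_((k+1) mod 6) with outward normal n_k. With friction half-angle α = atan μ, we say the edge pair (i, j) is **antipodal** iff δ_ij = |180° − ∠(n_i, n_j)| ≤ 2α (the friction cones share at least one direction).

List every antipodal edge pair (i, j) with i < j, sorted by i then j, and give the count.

α = atan 0.45 = 24.23°;  2α = 48.46°
n_0 = (+0.9529, -0.3034)
n_1 = (+0.8015, +0.5980)
n_2 = (-0.1727, +0.9850)
n_3 = (-0.9287, +0.3709)
n_4 = (-0.5433, -0.8396)
n_5 = (+0.4950, -0.8689)
  (0,1): δ = 125.61°  ·
  (0,2): δ = 62.40°  ·
  (0,3): δ = 4.11°  ✓
  (0,4): δ = 74.76°  ·
  (0,5): δ = 137.33°  ·
  (1,2): δ = 116.78°  ·
  (1,3): δ = 58.50°  ·
  (1,4): δ = 20.37°  ✓
  (1,5): δ = 82.95°  ·
  (2,3): δ = 121.72°  ·
  (2,4): δ = 42.85°  ✓
  (2,5): δ = 19.73°  ✓
  (3,4): δ = 101.13°  ·
  (3,5): δ = 38.56°  ✓
  (4,5): δ = 117.42°  ·
antipodal pairs: 5

count = 5; pairs: (0,3), (1,4), (2,4), (2,5), (3,5)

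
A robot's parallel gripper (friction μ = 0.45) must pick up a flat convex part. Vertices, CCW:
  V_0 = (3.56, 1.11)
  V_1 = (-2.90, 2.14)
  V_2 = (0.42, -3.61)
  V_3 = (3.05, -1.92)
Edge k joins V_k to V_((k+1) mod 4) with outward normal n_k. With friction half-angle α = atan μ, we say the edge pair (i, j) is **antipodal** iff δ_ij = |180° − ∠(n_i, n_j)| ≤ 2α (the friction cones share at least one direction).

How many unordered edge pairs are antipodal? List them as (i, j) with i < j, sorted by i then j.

α = atan 0.45 = 24.23°;  2α = 48.46°
n_0 = (+0.1575, +0.9875)
n_1 = (-0.8660, -0.5000)
n_2 = (+0.5406, -0.8413)
n_3 = (+0.9861, -0.1660)
  (0,1): δ = 50.94°  ·
  (0,2): δ = 41.78°  ✓
  (0,3): δ = 89.50°  ·
  (1,2): δ = 87.28°  ·
  (1,3): δ = 39.56°  ✓
  (2,3): δ = 132.28°  ·
antipodal pairs: 2

count = 2; pairs: (0,2), (1,3)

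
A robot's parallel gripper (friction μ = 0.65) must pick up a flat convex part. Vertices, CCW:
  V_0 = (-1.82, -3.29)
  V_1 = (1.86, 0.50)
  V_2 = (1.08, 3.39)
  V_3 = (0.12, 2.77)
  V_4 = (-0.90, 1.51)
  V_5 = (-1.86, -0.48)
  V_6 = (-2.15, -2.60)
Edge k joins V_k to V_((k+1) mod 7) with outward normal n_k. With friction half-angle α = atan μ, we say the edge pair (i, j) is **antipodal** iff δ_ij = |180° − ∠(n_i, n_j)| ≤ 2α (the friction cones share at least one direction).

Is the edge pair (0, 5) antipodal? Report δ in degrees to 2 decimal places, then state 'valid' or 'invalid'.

δ = 36.37°, valid

α = atan 0.65 = 33.02°;  2α = 66.05°
edge 0: e_0 = (+3.68, +3.79);  n_0 = (+0.7174, -0.6966)
edge 5: e_5 = (-0.29, -2.12);  n_5 = (-0.9908, +0.1355)
∠(n_0, n_5) = 143.63°
δ = |180° − 143.63°| = 36.37°
36.37° ≤ 2α = 66.05°  →  valid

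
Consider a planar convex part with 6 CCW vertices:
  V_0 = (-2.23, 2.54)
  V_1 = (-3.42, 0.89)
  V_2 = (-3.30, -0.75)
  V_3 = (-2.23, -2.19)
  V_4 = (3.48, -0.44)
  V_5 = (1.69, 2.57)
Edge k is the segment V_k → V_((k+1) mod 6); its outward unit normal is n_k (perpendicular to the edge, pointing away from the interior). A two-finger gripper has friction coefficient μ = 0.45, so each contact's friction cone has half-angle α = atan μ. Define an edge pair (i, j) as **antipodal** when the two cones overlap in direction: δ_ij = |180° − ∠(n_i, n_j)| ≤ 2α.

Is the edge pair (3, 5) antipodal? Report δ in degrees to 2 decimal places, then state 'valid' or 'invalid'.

α = atan 0.45 = 24.23°;  2α = 48.46°
edge 3: e_3 = (+5.71, +1.75);  n_3 = (+0.2930, -0.9561)
edge 5: e_5 = (-3.92, -0.03);  n_5 = (-0.0077, +1.0000)
∠(n_3, n_5) = 163.40°
δ = |180° − 163.40°| = 16.60°
16.60° ≤ 2α = 48.46°  →  valid

δ = 16.60°, valid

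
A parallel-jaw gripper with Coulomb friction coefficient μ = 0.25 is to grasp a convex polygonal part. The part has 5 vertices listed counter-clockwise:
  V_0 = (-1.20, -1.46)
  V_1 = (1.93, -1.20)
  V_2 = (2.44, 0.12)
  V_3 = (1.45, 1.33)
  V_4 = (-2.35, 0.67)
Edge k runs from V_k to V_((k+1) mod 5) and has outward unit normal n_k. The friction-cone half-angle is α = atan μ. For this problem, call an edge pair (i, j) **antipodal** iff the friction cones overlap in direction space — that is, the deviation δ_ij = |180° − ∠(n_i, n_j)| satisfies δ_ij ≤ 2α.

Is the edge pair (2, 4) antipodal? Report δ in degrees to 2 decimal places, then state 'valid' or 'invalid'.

δ = 10.92°, valid

α = atan 0.25 = 14.04°;  2α = 28.07°
edge 2: e_2 = (-0.99, +1.21);  n_2 = (+0.7740, +0.6332)
edge 4: e_4 = (+1.15, -2.13);  n_4 = (-0.8799, -0.4751)
∠(n_2, n_4) = 169.08°
δ = |180° − 169.08°| = 10.92°
10.92° ≤ 2α = 28.07°  →  valid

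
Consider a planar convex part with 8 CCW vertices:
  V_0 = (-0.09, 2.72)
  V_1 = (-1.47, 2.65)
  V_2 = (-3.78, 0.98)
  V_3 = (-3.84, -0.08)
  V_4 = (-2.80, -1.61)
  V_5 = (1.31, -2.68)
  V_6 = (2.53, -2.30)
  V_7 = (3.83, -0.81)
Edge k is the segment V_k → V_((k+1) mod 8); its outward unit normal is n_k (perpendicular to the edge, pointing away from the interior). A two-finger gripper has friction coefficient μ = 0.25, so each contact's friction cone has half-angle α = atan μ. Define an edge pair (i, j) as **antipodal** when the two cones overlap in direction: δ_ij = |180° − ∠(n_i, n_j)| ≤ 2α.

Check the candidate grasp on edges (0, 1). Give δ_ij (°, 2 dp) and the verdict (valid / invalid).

α = atan 0.25 = 14.04°;  2α = 28.07°
edge 0: e_0 = (-1.38, -0.07);  n_0 = (-0.0507, +0.9987)
edge 1: e_1 = (-2.31, -1.67);  n_1 = (-0.5859, +0.8104)
∠(n_0, n_1) = 32.96°
δ = |180° − 32.96°| = 147.04°
147.04° > 2α = 28.07°  →  invalid

δ = 147.04°, invalid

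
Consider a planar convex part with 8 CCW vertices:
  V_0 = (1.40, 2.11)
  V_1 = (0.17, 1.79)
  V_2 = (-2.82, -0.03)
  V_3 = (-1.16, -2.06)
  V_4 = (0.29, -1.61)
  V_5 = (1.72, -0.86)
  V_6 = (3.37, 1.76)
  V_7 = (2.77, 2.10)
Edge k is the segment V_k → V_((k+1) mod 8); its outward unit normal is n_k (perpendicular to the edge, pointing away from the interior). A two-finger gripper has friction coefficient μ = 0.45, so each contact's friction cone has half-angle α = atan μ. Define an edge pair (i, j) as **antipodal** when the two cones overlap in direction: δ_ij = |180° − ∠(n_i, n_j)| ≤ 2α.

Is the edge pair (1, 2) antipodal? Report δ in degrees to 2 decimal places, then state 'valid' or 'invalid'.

α = atan 0.45 = 24.23°;  2α = 48.46°
edge 1: e_1 = (-2.99, -1.82);  n_1 = (-0.5199, +0.8542)
edge 2: e_2 = (+1.66, -2.03);  n_2 = (-0.7741, -0.6330)
∠(n_1, n_2) = 97.95°
δ = |180° − 97.95°| = 82.05°
82.05° > 2α = 48.46°  →  invalid

δ = 82.05°, invalid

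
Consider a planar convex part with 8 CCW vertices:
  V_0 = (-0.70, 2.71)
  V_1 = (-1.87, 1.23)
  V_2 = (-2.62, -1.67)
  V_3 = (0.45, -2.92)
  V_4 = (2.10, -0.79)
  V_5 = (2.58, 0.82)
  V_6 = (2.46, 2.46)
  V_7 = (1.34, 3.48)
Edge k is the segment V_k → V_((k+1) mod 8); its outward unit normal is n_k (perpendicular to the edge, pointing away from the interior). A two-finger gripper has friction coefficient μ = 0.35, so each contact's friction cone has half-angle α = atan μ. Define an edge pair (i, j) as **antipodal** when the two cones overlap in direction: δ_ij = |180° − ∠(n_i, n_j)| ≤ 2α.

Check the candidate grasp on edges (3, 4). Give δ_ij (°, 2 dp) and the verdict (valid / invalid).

δ = 158.84°, invalid

α = atan 0.35 = 19.29°;  2α = 38.58°
edge 3: e_3 = (+1.65, +2.13);  n_3 = (+0.7905, -0.6124)
edge 4: e_4 = (+0.48, +1.61);  n_4 = (+0.9583, -0.2857)
∠(n_3, n_4) = 21.16°
δ = |180° − 21.16°| = 158.84°
158.84° > 2α = 38.58°  →  invalid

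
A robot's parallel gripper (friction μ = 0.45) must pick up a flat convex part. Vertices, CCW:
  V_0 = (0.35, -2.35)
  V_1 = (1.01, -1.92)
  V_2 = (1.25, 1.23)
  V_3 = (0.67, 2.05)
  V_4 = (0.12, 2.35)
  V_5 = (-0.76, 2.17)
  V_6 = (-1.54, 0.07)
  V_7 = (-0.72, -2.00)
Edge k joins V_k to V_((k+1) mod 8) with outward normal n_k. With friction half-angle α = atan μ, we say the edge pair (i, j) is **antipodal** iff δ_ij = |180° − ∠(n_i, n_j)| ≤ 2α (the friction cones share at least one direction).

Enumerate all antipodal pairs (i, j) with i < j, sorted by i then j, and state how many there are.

count = 9; pairs: (0,4), (0,5), (1,5), (1,6), (2,6), (2,7), (3,6), (3,7), (4,7)

α = atan 0.45 = 24.23°;  2α = 48.46°
n_0 = (+0.5459, -0.8379)
n_1 = (+0.9971, -0.0760)
n_2 = (+0.8164, +0.5775)
n_3 = (+0.4789, +0.8779)
n_4 = (-0.2004, +0.9797)
n_5 = (-0.9374, +0.3482)
n_6 = (-0.9297, -0.3683)
n_7 = (-0.3109, -0.9504)
  (0,1): δ = 127.44°  ·
  (0,2): δ = 87.81°  ·
  (0,3): δ = 61.70°  ·
  (0,4): δ = 21.52°  ✓
  (0,5): δ = 36.54°  ✓
  (0,6): δ = 78.53°  ·
  (0,7): δ = 128.80°  ·
  (1,2): δ = 140.37°  ·
  (1,3): δ = 114.25°  ·
  (1,4): δ = 74.08°  ·
  (1,5): δ = 16.02°  ✓
  (1,6): δ = 25.97°  ✓
  (1,7): δ = 76.24°  ·
  (2,3): δ = 153.88°  ·
  (2,4): δ = 113.71°  ·
  (2,5): δ = 55.65°  ·
  (2,6): δ = 13.66°  ✓
  (2,7): δ = 36.61°  ✓
  (3,4): δ = 139.83°  ·
  (3,5): δ = 81.77°  ·
  (3,6): δ = 39.78°  ✓
  (3,7): δ = 10.50°  ✓
  (4,5): δ = 121.94°  ·
  (4,6): δ = 79.95°  ·
  (4,7): δ = 29.67°  ✓
  (5,6): δ = 138.01°  ·
  (5,7): δ = 87.74°  ·
  (6,7): δ = 129.72°  ·
antipodal pairs: 9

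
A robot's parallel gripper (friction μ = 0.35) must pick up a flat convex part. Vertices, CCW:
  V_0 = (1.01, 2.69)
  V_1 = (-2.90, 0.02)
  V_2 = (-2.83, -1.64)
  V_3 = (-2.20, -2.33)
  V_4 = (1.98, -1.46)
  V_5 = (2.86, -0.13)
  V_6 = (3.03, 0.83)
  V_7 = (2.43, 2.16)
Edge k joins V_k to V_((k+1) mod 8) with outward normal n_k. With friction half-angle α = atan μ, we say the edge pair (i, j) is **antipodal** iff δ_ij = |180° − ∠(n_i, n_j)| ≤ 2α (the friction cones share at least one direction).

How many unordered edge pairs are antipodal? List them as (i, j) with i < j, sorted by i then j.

count = 8; pairs: (0,3), (0,4), (1,4), (1,5), (1,6), (2,6), (2,7), (3,7)

α = atan 0.35 = 19.29°;  2α = 38.58°
n_0 = (-0.5639, +0.8258)
n_1 = (-0.9991, -0.0421)
n_2 = (-0.7385, -0.6743)
n_3 = (+0.2038, -0.9790)
n_4 = (+0.8340, -0.5518)
n_5 = (+0.9847, -0.1744)
n_6 = (+0.9115, +0.4112)
n_7 = (+0.3497, +0.9369)
  (0,1): δ = 121.91°  ·
  (0,2): δ = 81.93°  ·
  (0,3): δ = 22.57°  ✓
  (0,4): δ = 22.18°  ✓
  (0,5): δ = 45.63°  ·
  (0,6): δ = 79.95°  ·
  (0,7): δ = 125.20°  ·
  (1,2): δ = 140.02°  ·
  (1,3): δ = 80.66°  ·
  (1,4): δ = 35.91°  ✓
  (1,5): δ = 12.46°  ✓
  (1,6): δ = 21.87°  ✓
  (1,7): δ = 67.12°  ·
  (2,3): δ = 120.64°  ·
  (2,4): δ = 75.89°  ·
  (2,5): δ = 52.44°  ·
  (2,6): δ = 18.12°  ✓
  (2,7): δ = 27.14°  ✓
  (3,4): δ = 135.25°  ·
  (3,5): δ = 111.80°  ·
  (3,6): δ = 77.48°  ·
  (3,7): δ = 32.22°  ✓
  (4,5): δ = 156.55°  ·
  (4,6): δ = 122.23°  ·
  (4,7): δ = 76.98°  ·
  (5,6): δ = 145.68°  ·
  (5,7): δ = 100.43°  ·
  (6,7): δ = 134.75°  ·
antipodal pairs: 8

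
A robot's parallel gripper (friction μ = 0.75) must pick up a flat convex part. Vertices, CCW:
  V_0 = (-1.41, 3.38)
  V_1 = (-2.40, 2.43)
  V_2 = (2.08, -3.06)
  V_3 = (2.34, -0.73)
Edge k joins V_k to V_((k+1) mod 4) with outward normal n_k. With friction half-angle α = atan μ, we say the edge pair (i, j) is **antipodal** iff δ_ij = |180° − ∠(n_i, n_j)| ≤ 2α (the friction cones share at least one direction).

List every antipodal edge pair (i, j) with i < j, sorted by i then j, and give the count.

α = atan 0.75 = 36.87°;  2α = 73.74°
n_0 = (-0.6924, +0.7215)
n_1 = (-0.7748, -0.6322)
n_2 = (+0.9938, -0.1109)
n_3 = (+0.7387, +0.6740)
  (0,1): δ = 94.60°  ·
  (0,2): δ = 39.81°  ✓
  (0,3): δ = 88.56°  ·
  (1,2): δ = 45.58°  ✓
  (1,3): δ = 3.16°  ✓
  (2,3): δ = 131.26°  ·
antipodal pairs: 3

count = 3; pairs: (0,2), (1,2), (1,3)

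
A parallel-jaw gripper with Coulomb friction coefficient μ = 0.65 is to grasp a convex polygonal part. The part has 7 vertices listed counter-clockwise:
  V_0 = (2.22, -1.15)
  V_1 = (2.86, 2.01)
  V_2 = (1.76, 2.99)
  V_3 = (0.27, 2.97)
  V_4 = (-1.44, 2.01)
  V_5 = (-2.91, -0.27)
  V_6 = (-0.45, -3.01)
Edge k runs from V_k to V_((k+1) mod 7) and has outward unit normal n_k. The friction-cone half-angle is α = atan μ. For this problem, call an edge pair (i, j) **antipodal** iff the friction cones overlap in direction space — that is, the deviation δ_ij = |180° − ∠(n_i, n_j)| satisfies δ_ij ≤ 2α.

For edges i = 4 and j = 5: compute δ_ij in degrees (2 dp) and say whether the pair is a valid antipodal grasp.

α = atan 0.65 = 33.02°;  2α = 66.05°
edge 4: e_4 = (-1.47, -2.28);  n_4 = (-0.8405, +0.5419)
edge 5: e_5 = (+2.46, -2.74);  n_5 = (-0.7441, -0.6681)
∠(n_4, n_5) = 74.73°
δ = |180° − 74.73°| = 105.27°
105.27° > 2α = 66.05°  →  invalid

δ = 105.27°, invalid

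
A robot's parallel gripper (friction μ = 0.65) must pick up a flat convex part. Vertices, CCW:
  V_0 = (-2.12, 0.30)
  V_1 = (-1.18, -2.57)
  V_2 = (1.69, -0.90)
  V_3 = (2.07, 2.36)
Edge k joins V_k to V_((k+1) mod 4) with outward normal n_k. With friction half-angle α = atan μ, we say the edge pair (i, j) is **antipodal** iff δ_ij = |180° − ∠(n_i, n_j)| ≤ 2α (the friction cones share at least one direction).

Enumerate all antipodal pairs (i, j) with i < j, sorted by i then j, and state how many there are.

α = atan 0.65 = 33.02°;  2α = 66.05°
n_0 = (-0.9503, -0.3113)
n_1 = (+0.5029, -0.8643)
n_2 = (+0.9933, -0.1158)
n_3 = (-0.4412, +0.8974)
  (0,1): δ = 77.94°  ·
  (0,2): δ = 24.78°  ✓
  (0,3): δ = 98.05°  ·
  (1,2): δ = 126.84°  ·
  (1,3): δ = 4.01°  ✓
  (2,3): δ = 57.17°  ✓
antipodal pairs: 3

count = 3; pairs: (0,2), (1,3), (2,3)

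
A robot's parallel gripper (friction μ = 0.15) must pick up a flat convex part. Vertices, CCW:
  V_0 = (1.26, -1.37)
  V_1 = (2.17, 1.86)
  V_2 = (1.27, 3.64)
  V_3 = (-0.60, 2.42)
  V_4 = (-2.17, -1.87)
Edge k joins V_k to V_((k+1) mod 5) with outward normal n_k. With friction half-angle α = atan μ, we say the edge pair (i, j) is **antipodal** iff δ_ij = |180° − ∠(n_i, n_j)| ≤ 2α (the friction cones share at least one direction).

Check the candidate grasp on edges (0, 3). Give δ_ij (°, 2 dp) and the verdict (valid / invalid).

α = atan 0.15 = 8.53°;  2α = 17.06°
edge 0: e_0 = (+0.91, +3.23);  n_0 = (+0.9625, -0.2712)
edge 3: e_3 = (-1.57, -4.29);  n_3 = (-0.9391, +0.3437)
∠(n_0, n_3) = 175.63°
δ = |180° − 175.63°| = 4.37°
4.37° ≤ 2α = 17.06°  →  valid

δ = 4.37°, valid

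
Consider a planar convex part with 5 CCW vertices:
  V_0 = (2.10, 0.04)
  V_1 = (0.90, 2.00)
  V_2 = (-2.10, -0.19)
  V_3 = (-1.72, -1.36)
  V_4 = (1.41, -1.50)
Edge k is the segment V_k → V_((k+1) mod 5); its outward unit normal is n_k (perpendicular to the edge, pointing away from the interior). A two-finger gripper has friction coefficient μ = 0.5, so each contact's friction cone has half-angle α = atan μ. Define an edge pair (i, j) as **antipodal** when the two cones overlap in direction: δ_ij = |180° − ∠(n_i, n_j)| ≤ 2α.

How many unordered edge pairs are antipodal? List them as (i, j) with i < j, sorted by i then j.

count = 4; pairs: (0,2), (1,3), (1,4), (2,4)

α = atan 0.5 = 26.57°;  2α = 53.13°
n_0 = (+0.8529, +0.5222)
n_1 = (-0.5896, +0.8077)
n_2 = (-0.9511, -0.3089)
n_3 = (-0.0447, -0.9990)
n_4 = (+0.9126, -0.4089)
  (0,1): δ = 85.35°  ·
  (0,2): δ = 13.48°  ✓
  (0,3): δ = 55.96°  ·
  (0,4): δ = 124.39°  ·
  (1,2): δ = 108.14°  ·
  (1,3): δ = 38.69°  ✓
  (1,4): δ = 29.74°  ✓
  (2,3): δ = 110.55°  ·
  (2,4): δ = 42.13°  ✓
  (3,4): δ = 111.57°  ·
antipodal pairs: 4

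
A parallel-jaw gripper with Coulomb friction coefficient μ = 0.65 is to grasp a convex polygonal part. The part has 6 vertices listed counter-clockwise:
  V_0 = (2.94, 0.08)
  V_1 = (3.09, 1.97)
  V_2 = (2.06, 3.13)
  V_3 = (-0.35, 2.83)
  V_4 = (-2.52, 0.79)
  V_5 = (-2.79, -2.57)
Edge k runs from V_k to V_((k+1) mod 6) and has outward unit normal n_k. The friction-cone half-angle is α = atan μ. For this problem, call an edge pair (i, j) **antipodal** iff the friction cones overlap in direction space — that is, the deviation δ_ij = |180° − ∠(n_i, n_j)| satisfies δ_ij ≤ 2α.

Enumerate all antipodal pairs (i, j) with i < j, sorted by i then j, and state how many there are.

α = atan 0.65 = 33.02°;  2α = 66.05°
n_0 = (+0.9969, -0.0791)
n_1 = (+0.7478, +0.6640)
n_2 = (-0.1235, +0.9923)
n_3 = (-0.6849, +0.7286)
n_4 = (-0.9968, +0.0801)
n_5 = (+0.4198, -0.9076)
  (0,1): δ = 133.86°  ·
  (0,2): δ = 78.37°  ·
  (0,3): δ = 42.23°  ✓
  (0,4): δ = 0.06°  ✓
  (0,5): δ = 119.36°  ·
  (1,2): δ = 124.51°  ·
  (1,3): δ = 88.37°  ·
  (1,4): δ = 46.20°  ✓
  (1,5): δ = 73.22°  ·
  (2,3): δ = 143.86°  ·
  (2,4): δ = 101.69°  ·
  (2,5): δ = 17.72°  ✓
  (3,4): δ = 137.83°  ·
  (3,5): δ = 18.41°  ✓
  (4,5): δ = 60.59°  ✓
antipodal pairs: 6

count = 6; pairs: (0,3), (0,4), (1,4), (2,5), (3,5), (4,5)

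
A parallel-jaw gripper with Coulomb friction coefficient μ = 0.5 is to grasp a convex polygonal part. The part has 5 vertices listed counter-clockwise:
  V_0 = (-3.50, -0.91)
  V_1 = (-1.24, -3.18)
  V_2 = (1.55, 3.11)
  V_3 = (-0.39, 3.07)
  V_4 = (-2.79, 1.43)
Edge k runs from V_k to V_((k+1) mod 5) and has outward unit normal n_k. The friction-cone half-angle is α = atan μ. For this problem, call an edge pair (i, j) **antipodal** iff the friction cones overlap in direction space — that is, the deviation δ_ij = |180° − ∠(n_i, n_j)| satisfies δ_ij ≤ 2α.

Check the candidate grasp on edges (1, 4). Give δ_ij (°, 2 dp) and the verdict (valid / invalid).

δ = 7.04°, valid

α = atan 0.5 = 26.57°;  2α = 53.13°
edge 1: e_1 = (+2.79, +6.29);  n_1 = (+0.9141, -0.4055)
edge 4: e_4 = (-0.71, -2.34);  n_4 = (-0.9569, +0.2903)
∠(n_1, n_4) = 172.96°
δ = |180° − 172.96°| = 7.04°
7.04° ≤ 2α = 53.13°  →  valid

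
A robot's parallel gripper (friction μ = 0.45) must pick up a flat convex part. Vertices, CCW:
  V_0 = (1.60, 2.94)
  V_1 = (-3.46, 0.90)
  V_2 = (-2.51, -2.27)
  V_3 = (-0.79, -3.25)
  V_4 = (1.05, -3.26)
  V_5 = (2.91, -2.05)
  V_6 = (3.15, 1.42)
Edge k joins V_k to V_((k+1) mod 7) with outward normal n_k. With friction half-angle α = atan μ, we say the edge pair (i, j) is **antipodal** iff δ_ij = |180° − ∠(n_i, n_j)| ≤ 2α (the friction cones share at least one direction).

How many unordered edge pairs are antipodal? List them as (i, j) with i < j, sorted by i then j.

count = 6; pairs: (0,3), (0,4), (1,5), (1,6), (2,6), (3,6)

α = atan 0.45 = 24.23°;  2α = 48.46°
n_0 = (-0.3739, +0.9275)
n_1 = (-0.9579, -0.2871)
n_2 = (-0.4951, -0.8689)
n_3 = (-0.0054, -1.0000)
n_4 = (+0.5453, -0.8382)
n_5 = (+0.9976, -0.0690)
n_6 = (+0.7002, +0.7140)
  (0,1): δ = 95.27°  ·
  (0,2): δ = 51.63°  ·
  (0,3): δ = 22.27°  ✓
  (0,4): δ = 11.09°  ✓
  (0,5): δ = 64.09°  ·
  (0,6): δ = 113.60°  ·
  (1,2): δ = 136.36°  ·
  (1,3): δ = 106.99°  ·
  (1,4): δ = 73.64°  ·
  (1,5): δ = 20.64°  ✓
  (1,6): δ = 28.88°  ✓
  (2,3): δ = 150.64°  ·
  (2,4): δ = 117.28°  ·
  (2,5): δ = 64.28°  ·
  (2,6): δ = 14.77°  ✓
  (3,4): δ = 146.64°  ·
  (3,5): δ = 93.65°  ·
  (3,6): δ = 44.13°  ✓
  (4,5): δ = 127.00°  ·
  (4,6): δ = 77.49°  ·
  (5,6): δ = 130.48°  ·
antipodal pairs: 6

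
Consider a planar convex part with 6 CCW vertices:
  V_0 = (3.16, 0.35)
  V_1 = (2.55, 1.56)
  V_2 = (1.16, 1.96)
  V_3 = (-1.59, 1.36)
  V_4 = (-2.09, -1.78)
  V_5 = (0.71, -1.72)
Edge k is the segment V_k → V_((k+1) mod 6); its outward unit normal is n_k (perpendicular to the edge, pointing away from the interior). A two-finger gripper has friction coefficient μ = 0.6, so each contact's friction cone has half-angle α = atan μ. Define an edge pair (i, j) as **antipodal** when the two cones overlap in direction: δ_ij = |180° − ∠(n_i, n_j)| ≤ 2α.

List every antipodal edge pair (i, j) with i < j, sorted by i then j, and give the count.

count = 6; pairs: (0,3), (1,4), (1,5), (2,4), (2,5), (3,5)

α = atan 0.6 = 30.96°;  2α = 61.93°
n_0 = (+0.8929, +0.4502)
n_1 = (+0.2765, +0.9610)
n_2 = (-0.2132, +0.9770)
n_3 = (-0.9876, +0.1573)
n_4 = (+0.0214, -0.9998)
n_5 = (+0.6454, -0.7639)
  (0,1): δ = 132.81°  ·
  (0,2): δ = 104.45°  ·
  (0,3): δ = 35.80°  ✓
  (0,4): δ = 64.47°  ·
  (0,5): δ = 103.44°  ·
  (1,2): δ = 151.64°  ·
  (1,3): δ = 82.99°  ·
  (1,4): δ = 17.28°  ✓
  (1,5): δ = 56.25°  ✓
  (2,3): δ = 111.36°  ·
  (2,4): δ = 11.08°  ✓
  (2,5): δ = 27.89°  ✓
  (3,4): δ = 79.72°  ·
  (3,5): δ = 40.76°  ✓
  (4,5): δ = 141.03°  ·
antipodal pairs: 6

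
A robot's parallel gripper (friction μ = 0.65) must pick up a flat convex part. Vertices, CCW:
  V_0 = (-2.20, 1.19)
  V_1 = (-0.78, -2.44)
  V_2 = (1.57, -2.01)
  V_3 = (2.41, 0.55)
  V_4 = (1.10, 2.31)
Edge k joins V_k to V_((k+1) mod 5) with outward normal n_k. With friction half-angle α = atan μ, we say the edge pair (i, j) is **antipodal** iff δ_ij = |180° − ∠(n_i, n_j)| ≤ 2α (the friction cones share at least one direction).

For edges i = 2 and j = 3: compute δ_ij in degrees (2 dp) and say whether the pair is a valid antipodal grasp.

α = atan 0.65 = 33.02°;  2α = 66.05°
edge 2: e_2 = (+0.84, +2.56);  n_2 = (+0.9502, -0.3118)
edge 3: e_3 = (-1.31, +1.76);  n_3 = (+0.8022, +0.5971)
∠(n_2, n_3) = 54.83°
δ = |180° − 54.83°| = 125.17°
125.17° > 2α = 66.05°  →  invalid

δ = 125.17°, invalid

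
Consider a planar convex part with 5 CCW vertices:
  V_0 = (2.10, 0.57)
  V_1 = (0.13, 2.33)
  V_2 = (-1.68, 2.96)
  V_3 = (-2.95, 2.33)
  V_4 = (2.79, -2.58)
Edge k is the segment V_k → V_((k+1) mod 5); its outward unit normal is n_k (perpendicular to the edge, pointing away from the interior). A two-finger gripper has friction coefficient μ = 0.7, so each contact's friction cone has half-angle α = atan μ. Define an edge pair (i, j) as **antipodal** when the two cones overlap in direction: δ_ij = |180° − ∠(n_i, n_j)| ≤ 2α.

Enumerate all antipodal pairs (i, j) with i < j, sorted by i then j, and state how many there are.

α = atan 0.7 = 34.99°;  2α = 69.98°
n_0 = (+0.6662, +0.7457)
n_1 = (+0.3287, +0.9444)
n_2 = (-0.4444, +0.8958)
n_3 = (-0.6500, -0.7599)
n_4 = (+0.9768, +0.2140)
  (0,1): δ = 157.41°  ·
  (0,2): δ = 111.84°  ·
  (0,3): δ = 1.23°  ✓
  (0,4): δ = 144.13°  ·
  (1,2): δ = 134.42°  ·
  (1,3): δ = 21.35°  ✓
  (1,4): δ = 121.55°  ·
  (2,3): δ = 66.93°  ✓
  (2,4): δ = 75.97°  ·
  (3,4): δ = 37.10°  ✓
antipodal pairs: 4

count = 4; pairs: (0,3), (1,3), (2,3), (3,4)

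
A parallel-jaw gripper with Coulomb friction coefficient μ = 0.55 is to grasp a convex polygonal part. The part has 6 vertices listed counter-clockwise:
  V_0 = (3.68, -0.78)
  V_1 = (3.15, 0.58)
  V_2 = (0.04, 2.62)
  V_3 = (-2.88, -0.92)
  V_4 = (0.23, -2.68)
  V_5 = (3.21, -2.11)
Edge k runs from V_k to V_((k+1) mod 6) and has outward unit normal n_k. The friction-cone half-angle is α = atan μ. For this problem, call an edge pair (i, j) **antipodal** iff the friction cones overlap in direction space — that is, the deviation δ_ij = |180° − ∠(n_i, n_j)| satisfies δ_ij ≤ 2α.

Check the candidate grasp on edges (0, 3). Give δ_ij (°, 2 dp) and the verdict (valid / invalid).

δ = 39.20°, valid

α = atan 0.55 = 28.81°;  2α = 57.62°
edge 0: e_0 = (-0.53, +1.36);  n_0 = (+0.9317, +0.3631)
edge 3: e_3 = (+3.11, -1.76);  n_3 = (-0.4925, -0.8703)
∠(n_0, n_3) = 140.80°
δ = |180° − 140.80°| = 39.20°
39.20° ≤ 2α = 57.62°  →  valid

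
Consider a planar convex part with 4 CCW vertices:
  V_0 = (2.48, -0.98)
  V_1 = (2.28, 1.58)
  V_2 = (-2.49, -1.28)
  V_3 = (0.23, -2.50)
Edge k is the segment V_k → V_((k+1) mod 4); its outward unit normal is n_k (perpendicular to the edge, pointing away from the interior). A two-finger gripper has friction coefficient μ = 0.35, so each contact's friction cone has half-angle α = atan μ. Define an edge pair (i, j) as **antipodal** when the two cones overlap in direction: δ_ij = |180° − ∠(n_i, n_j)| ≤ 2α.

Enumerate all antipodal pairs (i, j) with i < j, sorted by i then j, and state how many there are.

count = 1; pairs: (1,3)

α = atan 0.35 = 19.29°;  2α = 38.58°
n_0 = (+0.9970, +0.0779)
n_1 = (-0.5142, +0.8577)
n_2 = (-0.4092, -0.9124)
n_3 = (+0.5598, -0.8286)
  (0,1): δ = 63.52°  ·
  (0,2): δ = 61.38°  ·
  (0,3): δ = 119.57°  ·
  (1,2): δ = 55.10°  ·
  (1,3): δ = 3.10°  ✓
  (2,3): δ = 121.80°  ·
antipodal pairs: 1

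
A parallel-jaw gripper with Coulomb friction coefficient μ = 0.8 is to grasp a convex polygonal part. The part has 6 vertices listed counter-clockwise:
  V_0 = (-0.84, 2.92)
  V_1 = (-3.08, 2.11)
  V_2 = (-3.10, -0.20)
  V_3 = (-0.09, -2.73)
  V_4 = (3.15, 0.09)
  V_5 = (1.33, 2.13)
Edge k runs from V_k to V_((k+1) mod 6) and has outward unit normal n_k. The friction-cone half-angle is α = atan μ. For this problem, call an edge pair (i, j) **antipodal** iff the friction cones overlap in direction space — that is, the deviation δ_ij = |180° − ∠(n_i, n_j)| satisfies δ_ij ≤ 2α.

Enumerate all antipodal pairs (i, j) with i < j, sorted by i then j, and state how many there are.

count = 8; pairs: (0,2), (0,3), (1,3), (1,4), (1,5), (2,4), (2,5), (3,5)

α = atan 0.8 = 38.66°;  2α = 77.32°
n_0 = (-0.3401, +0.9404)
n_1 = (-1.0000, +0.0087)
n_2 = (-0.6434, -0.7655)
n_3 = (+0.6565, -0.7543)
n_4 = (+0.7462, +0.6657)
n_5 = (+0.3421, +0.9397)
  (0,1): δ = 110.38°  ·
  (0,2): δ = 59.93°  ✓
  (0,3): δ = 21.15°  ✓
  (0,4): δ = 111.86°  ·
  (0,5): δ = 140.12°  ·
  (1,2): δ = 129.55°  ·
  (1,3): δ = 48.47°  ✓
  (1,4): δ = 42.23°  ✓
  (1,5): δ = 70.49°  ✓
  (2,3): δ = 98.92°  ·
  (2,4): δ = 8.21°  ✓
  (2,5): δ = 20.04°  ✓
  (3,4): δ = 89.30°  ·
  (3,5): δ = 61.04°  ✓
  (4,5): δ = 151.74°  ·
antipodal pairs: 8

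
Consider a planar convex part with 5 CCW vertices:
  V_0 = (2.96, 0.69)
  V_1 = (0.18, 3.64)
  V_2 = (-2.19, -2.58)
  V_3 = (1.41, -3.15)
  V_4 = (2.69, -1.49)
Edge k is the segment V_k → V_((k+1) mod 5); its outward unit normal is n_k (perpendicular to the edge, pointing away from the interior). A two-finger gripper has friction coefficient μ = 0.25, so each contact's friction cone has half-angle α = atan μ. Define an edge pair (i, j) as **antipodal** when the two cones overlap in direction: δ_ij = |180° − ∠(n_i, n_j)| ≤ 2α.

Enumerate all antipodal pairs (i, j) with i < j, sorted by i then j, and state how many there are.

count = 2; pairs: (1,3), (1,4)

α = atan 0.25 = 14.04°;  2α = 28.07°
n_0 = (+0.7278, +0.6858)
n_1 = (-0.9345, +0.3561)
n_2 = (-0.1564, -0.9877)
n_3 = (+0.7919, -0.6106)
n_4 = (+0.9924, -0.1229)
  (0,1): δ = 64.16°  ·
  (0,2): δ = 37.70°  ·
  (0,3): δ = 99.06°  ·
  (0,4): δ = 129.64°  ·
  (1,2): δ = 78.14°  ·
  (1,3): δ = 16.78°  ✓
  (1,4): δ = 13.80°  ✓
  (2,3): δ = 118.64°  ·
  (2,4): δ = 88.06°  ·
  (3,4): δ = 149.43°  ·
antipodal pairs: 2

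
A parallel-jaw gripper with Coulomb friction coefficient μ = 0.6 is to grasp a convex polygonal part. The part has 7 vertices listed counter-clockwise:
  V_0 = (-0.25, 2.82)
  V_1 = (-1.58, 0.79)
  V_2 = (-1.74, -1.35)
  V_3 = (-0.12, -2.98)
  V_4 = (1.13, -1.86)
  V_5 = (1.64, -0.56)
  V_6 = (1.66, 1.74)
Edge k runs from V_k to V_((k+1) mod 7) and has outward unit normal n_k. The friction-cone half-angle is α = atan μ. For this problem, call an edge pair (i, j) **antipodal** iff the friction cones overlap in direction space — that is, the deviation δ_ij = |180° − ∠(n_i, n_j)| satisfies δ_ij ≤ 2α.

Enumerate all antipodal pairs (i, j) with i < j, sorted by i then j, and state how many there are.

count = 8; pairs: (0,3), (0,4), (0,5), (1,3), (1,4), (1,5), (2,5), (2,6)

α = atan 0.6 = 30.96°;  2α = 61.93°
n_0 = (-0.8365, +0.5480)
n_1 = (-0.9972, +0.0746)
n_2 = (-0.7093, -0.7049)
n_3 = (+0.6673, -0.7448)
n_4 = (+0.9309, -0.3652)
n_5 = (+1.0000, -0.0087)
n_6 = (+0.4922, +0.8705)
  (0,1): δ = 151.04°  ·
  (0,2): δ = 101.94°  ·
  (0,3): δ = 14.91°  ✓
  (0,4): δ = 11.81°  ✓
  (0,5): δ = 32.73°  ✓
  (0,6): δ = 93.75°  ·
  (1,2): δ = 130.90°  ·
  (1,3): δ = 43.86°  ✓
  (1,4): δ = 17.14°  ✓
  (1,5): δ = 3.78°  ✓
  (1,6): δ = 64.79°  ·
  (2,3): δ = 92.96°  ·
  (2,4): δ = 66.24°  ·
  (2,5): δ = 45.32°  ✓
  (2,6): δ = 15.69°  ✓
  (3,4): δ = 153.28°  ·
  (3,5): δ = 132.36°  ·
  (3,6): δ = 71.35°  ·
  (4,5): δ = 159.08°  ·
  (4,6): δ = 98.07°  ·
  (5,6): δ = 118.99°  ·
antipodal pairs: 8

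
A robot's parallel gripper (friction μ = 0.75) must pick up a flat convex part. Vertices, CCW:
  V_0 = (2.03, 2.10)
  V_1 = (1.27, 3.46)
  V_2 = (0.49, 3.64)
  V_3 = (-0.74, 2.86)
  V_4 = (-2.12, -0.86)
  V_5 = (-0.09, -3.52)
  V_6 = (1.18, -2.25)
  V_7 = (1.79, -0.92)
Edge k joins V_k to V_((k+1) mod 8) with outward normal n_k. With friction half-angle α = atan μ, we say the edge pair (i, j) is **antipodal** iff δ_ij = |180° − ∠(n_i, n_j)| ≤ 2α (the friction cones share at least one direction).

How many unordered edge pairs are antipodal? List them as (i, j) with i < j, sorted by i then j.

α = atan 0.75 = 36.87°;  2α = 73.74°
n_0 = (+0.8729, +0.4878)
n_1 = (+0.2249, +0.9744)
n_2 = (-0.5355, +0.8445)
n_3 = (-0.9376, +0.3478)
n_4 = (-0.7950, -0.6067)
n_5 = (+0.7071, -0.7071)
n_6 = (+0.9090, -0.4169)
n_7 = (+0.9969, -0.0792)
  (0,1): δ = 132.19°  ·
  (0,2): δ = 86.82°  ·
  (0,3): δ = 49.55°  ✓
  (0,4): δ = 8.15°  ✓
  (0,5): δ = 105.80°  ·
  (0,6): δ = 126.16°  ·
  (0,7): δ = 146.26°  ·
  (1,2): δ = 134.62°  ·
  (1,3): δ = 97.36°  ·
  (1,4): δ = 39.66°  ✓
  (1,5): δ = 57.99°  ✓
  (1,6): δ = 78.36°  ·
  (1,7): δ = 98.45°  ·
  (2,3): δ = 142.73°  ·
  (2,4): δ = 85.03°  ·
  (2,5): δ = 12.62°  ✓
  (2,6): δ = 32.98°  ✓
  (2,7): δ = 53.08°  ✓
  (3,4): δ = 122.30°  ·
  (3,5): δ = 24.65°  ✓
  (3,6): δ = 4.29°  ✓
  (3,7): δ = 15.81°  ✓
  (4,5): δ = 82.35°  ·
  (4,6): δ = 61.99°  ✓
  (4,7): δ = 41.89°  ✓
  (5,6): δ = 159.64°  ·
  (5,7): δ = 139.54°  ·
  (6,7): δ = 159.91°  ·
antipodal pairs: 12

count = 12; pairs: (0,3), (0,4), (1,4), (1,5), (2,5), (2,6), (2,7), (3,5), (3,6), (3,7), (4,6), (4,7)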